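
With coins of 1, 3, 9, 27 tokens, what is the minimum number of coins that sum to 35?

5

Use the largest denomination that fits, subtract, and repeat.
35 − 1×27→8 − 2×3→2 − 2×1→0
Total coins = 1 + 2 + 2 = 5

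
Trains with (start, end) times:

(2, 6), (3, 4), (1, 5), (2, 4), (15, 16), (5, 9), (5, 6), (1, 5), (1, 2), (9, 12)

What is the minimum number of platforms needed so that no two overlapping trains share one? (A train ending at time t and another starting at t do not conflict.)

The answer is the maximum number of intervals overlapping at any instant.
Events (time:±→running): 1:+→1 1:+→2 1:+→3 2:-→2 2:+→3 2:+→4 3:+→5 … peak 5.

5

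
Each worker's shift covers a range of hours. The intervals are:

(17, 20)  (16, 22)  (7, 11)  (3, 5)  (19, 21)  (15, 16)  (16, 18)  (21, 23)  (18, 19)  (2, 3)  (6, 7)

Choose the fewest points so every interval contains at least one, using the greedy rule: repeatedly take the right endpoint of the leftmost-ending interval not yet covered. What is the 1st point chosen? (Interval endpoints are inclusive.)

Process intervals by earliest right end; each time one isn't hit yet, stab at its right endpoint.
Sorted: [2,3] [3,5] [6,7] [7,11] [15,16] [16,18] [18,19] [17,20] [19,21] [16,22] [21,23]
{[2,3],[3,5]} hit by 3; {[6,7],[7,11]} hit by 7; {[15,16],[16,18]} hit by 16; {[18,19],[17,20],[19,21],[16,22]} hit by 19; {[21,23]} hit by 23.
Points: 3, 7, 16, 19, 23 (5 total).

3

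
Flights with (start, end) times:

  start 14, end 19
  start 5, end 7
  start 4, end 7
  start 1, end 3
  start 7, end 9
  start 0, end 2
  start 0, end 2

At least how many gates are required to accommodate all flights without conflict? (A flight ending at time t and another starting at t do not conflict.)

The answer is the maximum number of intervals overlapping at any instant.
starts: [0, 0, 1, 4, 5, 7, 14]
ends:   [2, 2, 3, 7, 7, 9, 19]
s0→1 s0→2 s1→3  — peak 3.

3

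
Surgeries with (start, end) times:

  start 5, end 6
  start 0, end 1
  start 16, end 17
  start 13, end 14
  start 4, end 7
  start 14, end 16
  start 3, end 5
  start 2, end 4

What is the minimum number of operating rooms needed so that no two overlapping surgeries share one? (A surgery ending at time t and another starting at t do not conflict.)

starts: [0, 2, 3, 4, 5, 13, 14, 16]
ends:   [1, 4, 5, 6, 7, 14, 16, 17]
s0→1 e1→0 s2→1 s3→2  — peak 2.

2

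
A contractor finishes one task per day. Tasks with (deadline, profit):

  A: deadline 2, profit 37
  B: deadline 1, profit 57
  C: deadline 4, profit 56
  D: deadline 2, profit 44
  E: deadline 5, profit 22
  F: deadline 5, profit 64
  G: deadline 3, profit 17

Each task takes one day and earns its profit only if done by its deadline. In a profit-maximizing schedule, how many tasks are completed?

By profit: F(d5,64), B(d1,57), C(d4,56), D(d2,44), A(d2,37), E(d5,22), G(d3,17)
F→slot 5; B→slot 1; C→slot 4; D→slot 2; A skipped; E→slot 3; G skipped.
5 of 7 scheduled.

5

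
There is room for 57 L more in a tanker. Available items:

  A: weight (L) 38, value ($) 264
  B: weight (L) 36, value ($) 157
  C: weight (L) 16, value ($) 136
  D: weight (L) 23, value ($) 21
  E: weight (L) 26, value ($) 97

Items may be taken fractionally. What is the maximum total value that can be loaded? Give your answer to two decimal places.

Ratios (sorted): C 8.50, A 6.95, B 4.36, E 3.73, D 0.91
take C (16 @ 136); take A (38 @ 264); take 3/36 of B → 13.08. Capacity used 57/57.
Total value = 413.08

413.08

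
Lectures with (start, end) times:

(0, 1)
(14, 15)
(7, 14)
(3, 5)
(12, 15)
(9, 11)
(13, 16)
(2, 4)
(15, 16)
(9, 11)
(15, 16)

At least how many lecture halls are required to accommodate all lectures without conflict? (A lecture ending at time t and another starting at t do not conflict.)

The answer is the maximum number of intervals overlapping at any instant.
Events (time:±→running): 0:+→1 1:-→0 2:+→1 3:+→2 4:-→1 5:-→0 7:+→1 9:+→2 9:+→3 … peak 3.

3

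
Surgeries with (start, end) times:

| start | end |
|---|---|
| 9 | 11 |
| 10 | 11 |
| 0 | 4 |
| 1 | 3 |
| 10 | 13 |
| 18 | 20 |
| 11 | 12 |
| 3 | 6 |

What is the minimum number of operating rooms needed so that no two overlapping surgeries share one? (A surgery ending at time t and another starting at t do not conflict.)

3

starts: [0, 1, 3, 9, 10, 10, 11, 18]
ends:   [3, 4, 6, 11, 11, 12, 13, 20]
s0→1 s1→2 e3→1 s3→2 e4→1 e6→0 s9→1 s10→2 s10→3  — peak 3.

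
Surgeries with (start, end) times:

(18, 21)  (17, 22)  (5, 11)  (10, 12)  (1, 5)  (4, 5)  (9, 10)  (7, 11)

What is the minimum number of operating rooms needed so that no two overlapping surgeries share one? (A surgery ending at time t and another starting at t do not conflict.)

Events (time:±→running): 1:+→1 4:+→2 5:-→1 5:-→0 5:+→1 7:+→2 9:+→3 … peak 3.

3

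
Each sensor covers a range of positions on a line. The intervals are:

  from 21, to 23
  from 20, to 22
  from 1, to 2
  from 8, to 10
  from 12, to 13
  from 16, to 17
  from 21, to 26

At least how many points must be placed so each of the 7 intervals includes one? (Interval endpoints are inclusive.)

5

By right end: [1,2]  [8,10]  [12,13]  [16,17]  [20,22]  [21,23]  [21,26]
[1,2] uncovered → point at 2; [8,10] uncovered → point at 10; [12,13] uncovered → point at 13; [16,17] uncovered → point at 17; [20,22] uncovered → point at 22.
Points: 2, 10, 13, 17, 22 (5 total).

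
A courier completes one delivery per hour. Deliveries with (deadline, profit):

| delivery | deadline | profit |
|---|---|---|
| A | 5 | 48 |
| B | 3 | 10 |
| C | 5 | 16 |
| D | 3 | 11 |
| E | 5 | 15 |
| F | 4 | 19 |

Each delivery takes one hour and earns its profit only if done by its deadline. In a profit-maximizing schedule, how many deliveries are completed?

Profit order: A=48 F=19 C=16 E=15 D=11 B=10
Assign: A→slot 5, F→slot 4, C→slot 3, E→slot 2, D→slot 1, B skipped.
Slots: [1:D] [2:E] [3:C] [4:F] [5:A]
5 of 6 scheduled.

5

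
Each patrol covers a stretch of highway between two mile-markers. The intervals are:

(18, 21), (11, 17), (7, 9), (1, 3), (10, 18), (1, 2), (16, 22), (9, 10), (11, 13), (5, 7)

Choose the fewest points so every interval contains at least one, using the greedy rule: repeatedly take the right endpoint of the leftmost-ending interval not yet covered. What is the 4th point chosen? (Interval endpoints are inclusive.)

13

Sorted: [1,2] [1,3] [5,7] [7,9] [9,10] [11,13] [11,17] [10,18] [18,21] [16,22]
{[1,2],[1,3]} hit by 2; {[5,7],[7,9]} hit by 7; {[9,10]} hit by 10; {[11,13],[11,17],[10,18]} hit by 13; {[18,21],[16,22]} hit by 21.
Points: 2, 7, 10, 13, 21 (5 total).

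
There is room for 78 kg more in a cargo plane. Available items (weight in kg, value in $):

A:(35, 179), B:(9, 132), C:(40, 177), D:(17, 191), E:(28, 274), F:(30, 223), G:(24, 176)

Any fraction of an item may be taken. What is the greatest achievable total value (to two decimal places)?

Order: B (132/9=14.67) > D (191/17=11.24) > E (274/28=9.79) > F (223/30=7.43) > G (176/24=7.33) > A (179/35=5.11) > C (177/40=4.42)
Fill: take B (9 @ 132) → take D (17 @ 191) → take E (28 @ 274) → take 24/30 of F → 178.40; 78/78 used.
Total value = 775.40

775.40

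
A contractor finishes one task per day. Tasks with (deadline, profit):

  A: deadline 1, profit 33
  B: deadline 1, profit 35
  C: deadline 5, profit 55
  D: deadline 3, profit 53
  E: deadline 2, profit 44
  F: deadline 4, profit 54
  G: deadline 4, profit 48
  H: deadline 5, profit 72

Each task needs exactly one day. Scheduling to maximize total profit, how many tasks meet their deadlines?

Profit order: H=72 C=55 F=54 D=53 G=48 E=44 B=35 A=33
Assign: H→slot 5, C→slot 4, F→slot 3, D→slot 2, G→slot 1, E skipped, B skipped, A skipped.
Slots: [1:G] [2:D] [3:F] [4:C] [5:H]
5 of 8 scheduled.

5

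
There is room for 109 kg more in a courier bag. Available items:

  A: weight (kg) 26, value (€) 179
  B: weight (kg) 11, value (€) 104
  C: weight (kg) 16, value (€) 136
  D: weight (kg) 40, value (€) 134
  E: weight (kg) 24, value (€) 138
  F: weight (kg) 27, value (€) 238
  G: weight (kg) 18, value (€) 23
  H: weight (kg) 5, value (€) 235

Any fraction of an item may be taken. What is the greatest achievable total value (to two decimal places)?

1030.00

Ratios (sorted): H 47.00, B 9.45, F 8.81, C 8.50, A 6.88, E 5.75, D 3.35, G 1.28
take H (5 @ 235); take B (11 @ 104); take F (27 @ 238); take C (16 @ 136); take A (26 @ 179); take E (24 @ 138). Capacity used 109/109.
Total value = 1030.00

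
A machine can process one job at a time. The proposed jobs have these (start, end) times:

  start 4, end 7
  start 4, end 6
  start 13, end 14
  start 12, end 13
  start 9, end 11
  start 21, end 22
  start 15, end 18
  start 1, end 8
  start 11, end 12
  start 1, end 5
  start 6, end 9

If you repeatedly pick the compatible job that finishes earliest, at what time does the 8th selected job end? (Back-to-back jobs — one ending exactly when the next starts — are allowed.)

Sort by end time and greedily take each interval whose start is ≥ the last chosen end.
By end time: (1,5), (4,6), (4,7), (1,8), (6,9), (9,11), (11,12), (12,13), (13,14), (15,18), (21,22).
Pick (1,5); next start ≥ 5 → (6,9); next start ≥ 9 → (9,11); next start ≥ 11 → (11,12); next start ≥ 12 → (12,13); next start ≥ 13 → (13,14); next start ≥ 14 → (15,18); next start ≥ 18 → (21,22).
Selected: (1,5) (6,9) (9,11) (11,12) (12,13) (13,14) (15,18) (21,22)

22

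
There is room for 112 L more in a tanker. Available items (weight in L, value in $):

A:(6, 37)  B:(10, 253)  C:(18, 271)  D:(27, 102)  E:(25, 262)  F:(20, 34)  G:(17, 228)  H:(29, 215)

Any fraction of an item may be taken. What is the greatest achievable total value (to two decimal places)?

1292.44

Ratios (sorted): B 25.30, C 15.06, G 13.41, E 10.48, H 7.41, A 6.17, D 3.78, F 1.70
take B (10 @ 253); take C (18 @ 271); take G (17 @ 228); take E (25 @ 262); take H (29 @ 215); take A (6 @ 37); take 7/27 of D → 26.44. Capacity used 112/112.
Total value = 1292.44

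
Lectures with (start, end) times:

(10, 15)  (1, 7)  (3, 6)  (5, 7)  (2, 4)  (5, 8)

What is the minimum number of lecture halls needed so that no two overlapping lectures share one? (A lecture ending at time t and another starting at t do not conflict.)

starts: [1, 2, 3, 5, 5, 10]
ends:   [4, 6, 7, 7, 8, 15]
s1→1 s2→2 s3→3 e4→2 s5→3 s5→4  — peak 4.

4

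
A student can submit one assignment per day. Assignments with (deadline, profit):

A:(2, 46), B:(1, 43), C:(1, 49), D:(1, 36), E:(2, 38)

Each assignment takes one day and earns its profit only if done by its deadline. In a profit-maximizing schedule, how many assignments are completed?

2

Take jobs in profit order; each goes to the latest open slot no later than its deadline.
By profit: C(d1,49), A(d2,46), B(d1,43), E(d2,38), D(d1,36)
C→slot 1; A→slot 2; B skipped; E skipped; D skipped.
2 of 5 scheduled.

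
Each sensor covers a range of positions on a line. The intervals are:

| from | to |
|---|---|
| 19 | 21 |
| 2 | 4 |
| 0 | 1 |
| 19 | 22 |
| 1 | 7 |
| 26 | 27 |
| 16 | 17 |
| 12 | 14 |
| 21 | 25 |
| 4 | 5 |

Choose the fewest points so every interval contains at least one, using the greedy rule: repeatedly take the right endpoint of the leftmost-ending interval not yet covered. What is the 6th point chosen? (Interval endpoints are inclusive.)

Sort by right endpoint; whenever an interval is uncovered, place a point at its right end.
By right end: [0,1]  [2,4]  [4,5]  [1,7]  [12,14]  [16,17]  [19,21]  [19,22]  [21,25]  [26,27]
[0,1] uncovered → point at 1; [2,4] uncovered → point at 4; [12,14] uncovered → point at 14; [16,17] uncovered → point at 17; [19,21] uncovered → point at 21; [26,27] uncovered → point at 27.
Points: 1, 4, 14, 17, 21, 27 (6 total).

27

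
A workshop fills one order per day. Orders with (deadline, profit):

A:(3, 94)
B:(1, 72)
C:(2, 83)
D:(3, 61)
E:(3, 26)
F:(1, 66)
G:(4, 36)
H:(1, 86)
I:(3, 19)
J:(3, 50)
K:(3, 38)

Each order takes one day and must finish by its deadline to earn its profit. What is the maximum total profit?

299

Sort by profit descending; place each in the latest free slot ≤ its deadline.
By profit: A(d3,94), H(d1,86), C(d2,83), B(d1,72), F(d1,66), D(d3,61), J(d3,50), K(d3,38), G(d4,36), E(d3,26), I(d3,19)
A→slot 3; H→slot 1; C→slot 2; B skipped; F skipped; D skipped; J skipped; K skipped; G→slot 4; E skipped; I skipped.
Profit = 86 + 83 + 94 + 36 = 299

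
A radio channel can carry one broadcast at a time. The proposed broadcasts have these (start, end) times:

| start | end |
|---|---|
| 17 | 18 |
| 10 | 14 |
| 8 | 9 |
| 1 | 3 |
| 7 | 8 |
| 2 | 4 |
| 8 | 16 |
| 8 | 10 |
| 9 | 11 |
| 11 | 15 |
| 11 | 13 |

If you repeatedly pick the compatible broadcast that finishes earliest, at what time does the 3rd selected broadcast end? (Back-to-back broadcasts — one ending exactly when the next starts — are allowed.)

Sorted by end: (1,3)  (2,4)  (7,8)  (8,9)  (8,10)  (9,11)  (11,13)  (10,14)  (11,15)  (8,16)  (17,18)
take (1,3); take (7,8); take (8,9); take (9,11); take (11,13); skip (11,15); take (17,18).
Selected: (1,3) (7,8) (8,9) (9,11) (11,13) (17,18)

9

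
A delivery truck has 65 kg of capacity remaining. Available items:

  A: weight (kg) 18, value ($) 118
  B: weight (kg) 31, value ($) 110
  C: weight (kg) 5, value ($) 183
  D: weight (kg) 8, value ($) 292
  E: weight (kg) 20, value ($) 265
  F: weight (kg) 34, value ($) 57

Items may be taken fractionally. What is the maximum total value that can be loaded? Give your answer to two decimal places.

907.68

Greedy by value/weight ratio, highest first.
Order: C (183/5=36.60) > D (292/8=36.50) > E (265/20=13.25) > A (118/18=6.56) > B (110/31=3.55) > F (57/34=1.68)
Fill: take C (5 @ 183) → take D (8 @ 292) → take E (20 @ 265) → take A (18 @ 118) → take 14/31 of B → 49.68; 65/65 used.
Total value = 907.68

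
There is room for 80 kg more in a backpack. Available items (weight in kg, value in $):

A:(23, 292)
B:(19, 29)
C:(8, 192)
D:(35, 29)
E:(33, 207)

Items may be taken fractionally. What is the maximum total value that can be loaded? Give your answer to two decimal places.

715.42

Greedy by value/weight ratio, highest first.
Ratios (sorted): C 24.00, A 12.70, E 6.27, B 1.53, D 0.83
take C (8 @ 192); take A (23 @ 292); take E (33 @ 207); take 16/19 of B → 24.42. Capacity used 80/80.
Total value = 715.42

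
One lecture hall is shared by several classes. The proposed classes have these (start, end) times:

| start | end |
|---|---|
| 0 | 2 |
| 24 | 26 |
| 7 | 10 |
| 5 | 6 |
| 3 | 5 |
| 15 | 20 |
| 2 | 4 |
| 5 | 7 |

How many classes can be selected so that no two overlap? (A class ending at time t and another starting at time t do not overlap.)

6

Greedy by earliest finish: after sorting by end time, pick each interval compatible with the last pick.
Sorted by end: (0,2)  (2,4)  (3,5)  (5,6)  (5,7)  (7,10)  (15,20)  (24,26)
take (0,2); take (2,4); skip (3,5); take (5,6); take (7,10); take (15,20); take (24,26).
Selected 6 classes.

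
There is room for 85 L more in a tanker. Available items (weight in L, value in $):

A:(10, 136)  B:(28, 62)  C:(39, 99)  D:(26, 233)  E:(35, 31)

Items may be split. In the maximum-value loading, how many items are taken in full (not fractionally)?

Greedy by value/weight ratio, highest first.
Order: A (136/10=13.60) > D (233/26=8.96) > C (99/39=2.54) > B (62/28=2.21) > E (31/35=0.89)
Fill: take A (10 @ 136) → take D (26 @ 233) → take C (39 @ 99) → take 10/28 of B → 22.14; 85/85 used.
3 item(s) taken whole; one partial (take 10/28 of B).

3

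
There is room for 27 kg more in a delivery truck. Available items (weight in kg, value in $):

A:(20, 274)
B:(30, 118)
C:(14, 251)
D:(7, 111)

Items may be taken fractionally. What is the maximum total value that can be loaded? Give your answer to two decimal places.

444.20

Sort by value per unit weight and fill in that order.
Ratios (sorted): C 17.93, D 15.86, A 13.70, B 3.93
take C (14 @ 251); take D (7 @ 111); take 6/20 of A → 82.20. Capacity used 27/27.
Total value = 444.20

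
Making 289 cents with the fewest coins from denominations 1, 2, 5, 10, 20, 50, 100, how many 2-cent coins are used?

Greedy: take as many of the largest coin as possible, then repeat with the remainder.
289 = 2×100 + 1×50 + 1×20 + 1×10 + 1×5 + 2×2
Count of 2: 2

2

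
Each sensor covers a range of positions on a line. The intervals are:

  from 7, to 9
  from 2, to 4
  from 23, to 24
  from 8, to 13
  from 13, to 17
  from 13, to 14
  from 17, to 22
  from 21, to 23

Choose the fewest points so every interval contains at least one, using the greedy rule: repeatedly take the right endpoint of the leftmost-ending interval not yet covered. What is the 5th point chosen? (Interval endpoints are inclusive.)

Sorted: [2,4] [7,9] [8,13] [13,14] [13,17] [17,22] [21,23] [23,24]
{[2,4]} hit by 4; {[7,9],[8,13]} hit by 9; {[13,14],[13,17]} hit by 14; {[17,22],[21,23]} hit by 22; {[23,24]} hit by 24.
Points: 4, 9, 14, 22, 24 (5 total).

24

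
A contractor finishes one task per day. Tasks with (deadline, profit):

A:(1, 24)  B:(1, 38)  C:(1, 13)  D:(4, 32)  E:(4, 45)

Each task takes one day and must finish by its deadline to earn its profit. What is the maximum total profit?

Sort by profit descending; place each in the latest free slot ≤ its deadline.
Profit order: E=45 B=38 D=32 A=24 C=13
Assign: E→slot 4, B→slot 1, D→slot 3, A skipped, C skipped.
Slots: [1:B] [3:D] [4:E]
Profit = 38 + 32 + 45 = 115

115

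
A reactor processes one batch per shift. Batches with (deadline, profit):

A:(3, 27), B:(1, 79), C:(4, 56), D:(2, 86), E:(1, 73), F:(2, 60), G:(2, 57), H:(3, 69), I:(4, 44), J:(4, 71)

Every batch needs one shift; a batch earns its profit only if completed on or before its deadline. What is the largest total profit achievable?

305

Sort by profit descending; place each in the latest free slot ≤ its deadline.
Profit order: D=86 B=79 E=73 J=71 H=69 F=60 G=57 C=56 I=44 A=27
Assign: D→slot 2, B→slot 1, E skipped, J→slot 4, H→slot 3, F skipped, G skipped, C skipped, I skipped, A skipped.
Slots: [1:B] [2:D] [3:H] [4:J]
Profit = 79 + 86 + 69 + 71 = 305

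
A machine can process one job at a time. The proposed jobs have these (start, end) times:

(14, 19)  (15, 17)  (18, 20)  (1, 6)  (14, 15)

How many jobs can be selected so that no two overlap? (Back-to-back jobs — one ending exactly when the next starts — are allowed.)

4

Sort by end time and greedily take each interval whose start is ≥ the last chosen end.
Sorted by end: (1,6)  (14,15)  (15,17)  (14,19)  (18,20)
take (1,6); take (14,15); take (15,17); take (18,20).
Selected 4 jobs.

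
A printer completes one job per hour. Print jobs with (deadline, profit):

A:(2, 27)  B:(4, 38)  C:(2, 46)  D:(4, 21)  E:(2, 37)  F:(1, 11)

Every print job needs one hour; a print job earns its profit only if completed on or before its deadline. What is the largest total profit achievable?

Sort by profit descending; place each in the latest free slot ≤ its deadline.
By profit: C(d2,46), B(d4,38), E(d2,37), A(d2,27), D(d4,21), F(d1,11)
C→slot 2; B→slot 4; E→slot 1; A skipped; D→slot 3; F skipped.
Profit = 37 + 46 + 21 + 38 = 142

142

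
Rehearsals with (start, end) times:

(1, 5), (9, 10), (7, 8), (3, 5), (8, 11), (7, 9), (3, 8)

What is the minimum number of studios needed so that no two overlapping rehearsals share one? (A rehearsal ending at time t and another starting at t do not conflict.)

Events (time:±→running): 1:+→1 3:+→2 3:+→3 … peak 3.

3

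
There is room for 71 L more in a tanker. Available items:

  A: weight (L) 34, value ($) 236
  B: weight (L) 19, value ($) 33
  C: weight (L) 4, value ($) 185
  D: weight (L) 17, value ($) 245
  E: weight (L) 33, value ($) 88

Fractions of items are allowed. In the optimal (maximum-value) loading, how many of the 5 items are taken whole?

3

Sort by value per unit weight and fill in that order.
Order: C (185/4=46.25) > D (245/17=14.41) > A (236/34=6.94) > E (88/33=2.67) > B (33/19=1.74)
Fill: take C (4 @ 185) → take D (17 @ 245) → take A (34 @ 236) → take 16/33 of E → 42.67; 71/71 used.
3 item(s) taken whole; one partial (take 16/33 of E).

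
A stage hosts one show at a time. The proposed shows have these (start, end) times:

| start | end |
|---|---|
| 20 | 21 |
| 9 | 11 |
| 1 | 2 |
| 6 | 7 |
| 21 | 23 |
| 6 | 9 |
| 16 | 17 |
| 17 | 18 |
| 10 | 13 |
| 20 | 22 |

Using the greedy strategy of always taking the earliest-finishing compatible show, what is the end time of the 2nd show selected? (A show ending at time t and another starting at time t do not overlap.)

By end time: (1,2), (6,7), (6,9), (9,11), (10,13), (16,17), (17,18), (20,21), (20,22), (21,23).
Pick (1,2); next start ≥ 2 → (6,7); next start ≥ 7 → (9,11); next start ≥ 11 → (16,17); next start ≥ 17 → (17,18); next start ≥ 18 → (20,21); next start ≥ 21 → (21,23).
Selected: (1,2) (6,7) (9,11) (16,17) (17,18) (20,21) (21,23)

7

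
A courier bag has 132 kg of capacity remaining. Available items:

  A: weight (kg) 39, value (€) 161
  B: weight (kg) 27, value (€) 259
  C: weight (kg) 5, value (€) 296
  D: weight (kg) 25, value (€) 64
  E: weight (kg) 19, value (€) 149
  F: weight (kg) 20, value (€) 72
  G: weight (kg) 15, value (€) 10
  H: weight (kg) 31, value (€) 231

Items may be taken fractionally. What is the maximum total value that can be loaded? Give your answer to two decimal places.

1135.60

Greedy by value/weight ratio, highest first.
Order: C (296/5=59.20) > B (259/27=9.59) > E (149/19=7.84) > H (231/31=7.45) > A (161/39=4.13) > F (72/20=3.60) > D (64/25=2.56) > G (10/15=0.67)
Fill: take C (5 @ 296) → take B (27 @ 259) → take E (19 @ 149) → take H (31 @ 231) → take A (39 @ 161) → take 11/20 of F → 39.60; 132/132 used.
Total value = 1135.60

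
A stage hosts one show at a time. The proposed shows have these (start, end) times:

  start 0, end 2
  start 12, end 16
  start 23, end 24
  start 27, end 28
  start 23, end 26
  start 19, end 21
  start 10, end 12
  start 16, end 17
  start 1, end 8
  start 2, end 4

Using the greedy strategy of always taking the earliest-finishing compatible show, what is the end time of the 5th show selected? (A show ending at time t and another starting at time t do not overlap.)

Sorted by end: (0,2)  (2,4)  (1,8)  (10,12)  (12,16)  (16,17)  (19,21)  (23,24)  (23,26)  (27,28)
take (0,2); take (2,4); take (10,12); take (12,16); take (16,17); take (19,21); take (23,24); skip (23,26); take (27,28).
Selected: (0,2) (2,4) (10,12) (12,16) (16,17) (19,21) (23,24) (27,28)

17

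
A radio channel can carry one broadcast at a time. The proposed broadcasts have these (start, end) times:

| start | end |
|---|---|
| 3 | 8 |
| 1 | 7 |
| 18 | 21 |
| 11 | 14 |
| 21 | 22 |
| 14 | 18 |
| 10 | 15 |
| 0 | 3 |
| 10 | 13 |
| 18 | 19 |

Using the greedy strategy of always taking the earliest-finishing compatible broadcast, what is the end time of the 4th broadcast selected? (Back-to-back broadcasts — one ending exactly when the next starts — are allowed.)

18

Order by finish time; keep every interval that doesn't clash with the previous kept one.
Sorted by end: (0,3)  (1,7)  (3,8)  (10,13)  (11,14)  (10,15)  (14,18)  (18,19)  (18,21)  (21,22)
take (0,3); take (3,8); take (10,13); skip (10,15); take (14,18); take (18,19); skip (18,21); take (21,22).
Selected: (0,3) (3,8) (10,13) (14,18) (18,19) (21,22)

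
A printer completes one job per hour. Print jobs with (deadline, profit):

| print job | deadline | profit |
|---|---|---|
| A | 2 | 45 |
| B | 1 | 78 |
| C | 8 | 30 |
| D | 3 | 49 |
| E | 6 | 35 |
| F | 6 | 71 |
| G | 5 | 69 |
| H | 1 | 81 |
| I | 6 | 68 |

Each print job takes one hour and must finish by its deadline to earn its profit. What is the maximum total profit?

Sort by profit descending; place each in the latest free slot ≤ its deadline.
Profit order: H=81 B=78 F=71 G=69 I=68 D=49 A=45 E=35 C=30
Assign: H→slot 1, B skipped, F→slot 6, G→slot 5, I→slot 4, D→slot 3, A→slot 2, E skipped, C→slot 8.
Slots: [1:H] [2:A] [3:D] [4:I] [5:G] [6:F] [8:C]
Profit = 81 + 45 + 49 + 68 + 69 + 71 + 30 = 413

413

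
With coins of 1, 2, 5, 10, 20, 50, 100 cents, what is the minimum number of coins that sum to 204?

4

204 − 2×100→4 − 2×2→0
Total coins = 2 + 2 = 4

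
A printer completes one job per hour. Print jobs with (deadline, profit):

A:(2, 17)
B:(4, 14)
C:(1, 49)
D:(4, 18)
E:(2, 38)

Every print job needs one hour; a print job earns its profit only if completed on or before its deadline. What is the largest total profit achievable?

Take jobs in profit order; each goes to the latest open slot no later than its deadline.
By profit: C(d1,49), E(d2,38), D(d4,18), A(d2,17), B(d4,14)
C→slot 1; E→slot 2; D→slot 4; A skipped; B→slot 3.
Profit = 49 + 38 + 14 + 18 = 119

119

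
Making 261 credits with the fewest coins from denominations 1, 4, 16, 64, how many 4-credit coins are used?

1

261 = 4×64 + 1×4 + 1×1
Count of 4: 1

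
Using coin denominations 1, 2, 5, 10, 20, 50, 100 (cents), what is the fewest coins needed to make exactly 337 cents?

7

Greedy: take as many of the largest coin as possible, then repeat with the remainder.
337 − 3×100→37 − 1×20→17 − 1×10→7 − 1×5→2 − 1×2→0
Total coins = 3 + 1 + 1 + 1 + 1 = 7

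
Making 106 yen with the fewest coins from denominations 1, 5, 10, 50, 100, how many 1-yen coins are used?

1

Greedy: take as many of the largest coin as possible, then repeat with the remainder.
106 − 1×100→6 − 1×5→1 − 1×1→0
Count of 1: 1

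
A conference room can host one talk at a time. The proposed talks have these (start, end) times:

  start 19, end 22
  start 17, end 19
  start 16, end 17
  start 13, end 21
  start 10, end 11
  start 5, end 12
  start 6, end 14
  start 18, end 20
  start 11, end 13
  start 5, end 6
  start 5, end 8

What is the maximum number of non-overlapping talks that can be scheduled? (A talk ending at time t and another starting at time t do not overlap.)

Sort by end time and greedily take each interval whose start is ≥ the last chosen end.
By end time: (5,6), (5,8), (10,11), (5,12), (11,13), (6,14), (16,17), (17,19), (18,20), (13,21), (19,22).
Pick (5,6); next start ≥ 6 → (10,11); next start ≥ 11 → (11,13); next start ≥ 13 → (16,17); next start ≥ 17 → (17,19); next start ≥ 19 → (19,22).
Selected 6 talks.

6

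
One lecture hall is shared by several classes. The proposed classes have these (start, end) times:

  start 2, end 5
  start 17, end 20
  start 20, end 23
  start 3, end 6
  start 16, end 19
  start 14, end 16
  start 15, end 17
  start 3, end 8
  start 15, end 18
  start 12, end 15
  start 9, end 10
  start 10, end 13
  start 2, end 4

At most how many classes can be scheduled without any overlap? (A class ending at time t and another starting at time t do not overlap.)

Sort by end time and greedily take each interval whose start is ≥ the last chosen end.
Sorted by end: (2,4)  (2,5)  (3,6)  (3,8)  (9,10)  (10,13)  (12,15)  (14,16)  (15,17)  (15,18)  (16,19)  (17,20)  (20,23)
take (2,4); take (9,10); take (10,13); take (14,16); skip (15,17); take (16,19); skip (17,20); take (20,23).
Selected 6 classes.

6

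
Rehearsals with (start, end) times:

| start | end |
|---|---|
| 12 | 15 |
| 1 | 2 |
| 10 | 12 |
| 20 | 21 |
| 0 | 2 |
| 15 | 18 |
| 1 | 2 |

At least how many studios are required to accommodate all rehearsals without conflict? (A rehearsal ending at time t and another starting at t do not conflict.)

starts: [0, 1, 1, 10, 12, 15, 20]
ends:   [2, 2, 2, 12, 15, 18, 21]
s0→1 s1→2 s1→3  — peak 3.

3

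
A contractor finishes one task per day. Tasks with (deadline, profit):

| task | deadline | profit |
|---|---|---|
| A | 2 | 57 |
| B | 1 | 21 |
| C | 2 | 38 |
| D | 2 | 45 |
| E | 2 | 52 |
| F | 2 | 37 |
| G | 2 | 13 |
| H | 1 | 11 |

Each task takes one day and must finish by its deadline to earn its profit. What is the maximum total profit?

Take jobs in profit order; each goes to the latest open slot no later than its deadline.
Profit order: A=57 E=52 D=45 C=38 F=37 B=21 G=13 H=11
Assign: A→slot 2, E→slot 1, D skipped, C skipped, F skipped, B skipped, G skipped, H skipped.
Slots: [1:E] [2:A]
Profit = 52 + 57 = 109

109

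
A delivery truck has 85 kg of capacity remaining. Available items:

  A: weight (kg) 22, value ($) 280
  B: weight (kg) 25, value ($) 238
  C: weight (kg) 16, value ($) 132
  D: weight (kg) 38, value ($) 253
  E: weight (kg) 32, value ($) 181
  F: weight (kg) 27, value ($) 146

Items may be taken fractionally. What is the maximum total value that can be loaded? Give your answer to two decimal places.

796.47

Ratios (sorted): A 12.73, B 9.52, C 8.25, D 6.66, E 5.66, F 5.41
take A (22 @ 280); take B (25 @ 238); take C (16 @ 132); take 22/38 of D → 146.47. Capacity used 85/85.
Total value = 796.47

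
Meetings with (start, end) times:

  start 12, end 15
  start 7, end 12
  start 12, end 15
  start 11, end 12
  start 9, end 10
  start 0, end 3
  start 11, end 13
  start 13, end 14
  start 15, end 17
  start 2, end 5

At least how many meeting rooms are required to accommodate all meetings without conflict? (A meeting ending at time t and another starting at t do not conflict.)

Events (time:±→running): 0:+→1 2:+→2 3:-→1 5:-→0 7:+→1 9:+→2 10:-→1 11:+→2 11:+→3 … peak 3.

3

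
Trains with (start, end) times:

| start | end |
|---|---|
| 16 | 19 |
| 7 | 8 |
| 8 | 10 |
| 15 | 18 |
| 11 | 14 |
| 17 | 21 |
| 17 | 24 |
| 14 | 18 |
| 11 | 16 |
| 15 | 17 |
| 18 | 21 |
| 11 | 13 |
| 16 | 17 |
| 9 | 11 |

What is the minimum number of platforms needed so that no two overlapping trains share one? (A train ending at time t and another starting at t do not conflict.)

Events (time:±→running): 7:+→1 8:-→0 8:+→1 9:+→2 10:-→1 11:-→0 11:+→1 11:+→2 11:+→3 13:-→2 14:-→1 14:+→2 15:+→3 15:+→4 16:-→3 16:+→4 16:+→5 … peak 5.

5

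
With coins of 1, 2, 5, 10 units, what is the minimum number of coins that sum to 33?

5

Use the largest denomination that fits, subtract, and repeat.
33 − 3×10→3 − 1×2→1 − 1×1→0
Total coins = 3 + 1 + 1 = 5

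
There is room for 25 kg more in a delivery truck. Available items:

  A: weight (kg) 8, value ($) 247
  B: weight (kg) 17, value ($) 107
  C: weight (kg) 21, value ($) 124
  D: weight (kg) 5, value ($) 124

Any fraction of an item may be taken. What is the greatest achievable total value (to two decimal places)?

Ratios (sorted): A 30.88, D 24.80, B 6.29, C 5.90
take A (8 @ 247); take D (5 @ 124); take 12/17 of B → 75.53. Capacity used 25/25.
Total value = 446.53

446.53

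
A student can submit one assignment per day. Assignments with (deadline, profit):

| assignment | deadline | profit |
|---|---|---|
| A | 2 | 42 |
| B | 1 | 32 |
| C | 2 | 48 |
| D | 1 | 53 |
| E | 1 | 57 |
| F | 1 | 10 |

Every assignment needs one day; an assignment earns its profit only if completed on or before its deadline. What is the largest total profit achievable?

Sort by profit descending; place each in the latest free slot ≤ its deadline.
By profit: E(d1,57), D(d1,53), C(d2,48), A(d2,42), B(d1,32), F(d1,10)
E→slot 1; D skipped; C→slot 2; A skipped; B skipped; F skipped.
Profit = 57 + 48 = 105

105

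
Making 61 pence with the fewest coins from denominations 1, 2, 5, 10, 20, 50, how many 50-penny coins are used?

1

61 = 1×50 + 1×10 + 1×1
Count of 50: 1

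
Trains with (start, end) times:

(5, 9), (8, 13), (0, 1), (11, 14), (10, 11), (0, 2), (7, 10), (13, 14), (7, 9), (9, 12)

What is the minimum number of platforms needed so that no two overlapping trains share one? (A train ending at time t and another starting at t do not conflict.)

4

The answer is the maximum number of intervals overlapping at any instant.
Events (time:±→running): 0:+→1 0:+→2 1:-→1 2:-→0 5:+→1 7:+→2 7:+→3 8:+→4 … peak 4.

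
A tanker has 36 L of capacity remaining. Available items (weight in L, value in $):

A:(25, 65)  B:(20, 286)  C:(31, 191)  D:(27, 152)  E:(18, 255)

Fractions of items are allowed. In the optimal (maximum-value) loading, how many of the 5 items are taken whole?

1

Greedy by value/weight ratio, highest first.
Ratios (sorted): B 14.30, E 14.17, C 6.16, D 5.63, A 2.60
take B (20 @ 286); take 16/18 of E → 226.67. Capacity used 36/36.
1 item(s) taken whole; one partial (take 16/18 of E).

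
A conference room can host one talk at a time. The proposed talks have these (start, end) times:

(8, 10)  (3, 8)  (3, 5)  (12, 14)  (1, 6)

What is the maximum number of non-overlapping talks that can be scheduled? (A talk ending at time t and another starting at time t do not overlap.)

By end time: (3,5), (1,6), (3,8), (8,10), (12,14).
Pick (3,5); next start ≥ 5 → (8,10); next start ≥ 10 → (12,14).
Selected 3 talks.

3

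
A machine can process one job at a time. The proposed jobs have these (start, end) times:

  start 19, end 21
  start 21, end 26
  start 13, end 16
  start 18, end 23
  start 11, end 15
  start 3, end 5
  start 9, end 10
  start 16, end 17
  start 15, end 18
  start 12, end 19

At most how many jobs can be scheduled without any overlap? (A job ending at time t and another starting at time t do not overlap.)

6

Greedy by earliest finish: after sorting by end time, pick each interval compatible with the last pick.
By end time: (3,5), (9,10), (11,15), (13,16), (16,17), (15,18), (12,19), (19,21), (18,23), (21,26).
Pick (3,5); next start ≥ 5 → (9,10); next start ≥ 10 → (11,15); next start ≥ 15 → (16,17); next start ≥ 17 → (19,21); next start ≥ 21 → (21,26).
Selected 6 jobs.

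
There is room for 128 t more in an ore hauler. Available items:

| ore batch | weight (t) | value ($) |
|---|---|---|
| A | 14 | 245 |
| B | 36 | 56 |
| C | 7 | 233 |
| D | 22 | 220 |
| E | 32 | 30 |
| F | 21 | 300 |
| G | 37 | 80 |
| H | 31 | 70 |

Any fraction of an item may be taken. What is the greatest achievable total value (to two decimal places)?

1139.35

Sort by value per unit weight and fill in that order.
Order: C (233/7=33.29) > A (245/14=17.50) > F (300/21=14.29) > D (220/22=10.00) > H (70/31=2.26) > G (80/37=2.16) > B (56/36=1.56) > E (30/32=0.94)
Fill: take C (7 @ 233) → take A (14 @ 245) → take F (21 @ 300) → take D (22 @ 220) → take H (31 @ 70) → take 33/37 of G → 71.35; 128/128 used.
Total value = 1139.35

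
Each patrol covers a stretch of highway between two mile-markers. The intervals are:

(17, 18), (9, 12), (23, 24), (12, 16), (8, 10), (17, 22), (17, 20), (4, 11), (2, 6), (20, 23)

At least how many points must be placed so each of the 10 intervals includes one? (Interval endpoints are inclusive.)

5

Sort by right endpoint; whenever an interval is uncovered, place a point at its right end.
Sorted: [2,6] [8,10] [4,11] [9,12] [12,16] [17,18] [17,20] [17,22] [20,23] [23,24]
{[2,6]} hit by 6; {[8,10],[4,11],[9,12]} hit by 10; {[12,16]} hit by 16; {[17,18],[17,20],[17,22]} hit by 18; {[20,23],[23,24]} hit by 23.
Points: 6, 10, 16, 18, 23 (5 total).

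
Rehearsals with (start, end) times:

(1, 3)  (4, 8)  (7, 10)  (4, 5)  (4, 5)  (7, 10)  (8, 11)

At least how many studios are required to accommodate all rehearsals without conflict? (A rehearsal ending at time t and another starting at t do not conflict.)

The answer is the maximum number of intervals overlapping at any instant.
Events (time:±→running): 1:+→1 3:-→0 4:+→1 4:+→2 4:+→3 … peak 3.

3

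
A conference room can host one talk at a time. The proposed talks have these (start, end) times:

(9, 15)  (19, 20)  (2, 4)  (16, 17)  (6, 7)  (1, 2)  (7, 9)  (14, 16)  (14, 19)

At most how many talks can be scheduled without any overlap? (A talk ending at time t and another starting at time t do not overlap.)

7

Sorted by end: (1,2)  (2,4)  (6,7)  (7,9)  (9,15)  (14,16)  (16,17)  (14,19)  (19,20)
take (1,2); take (2,4); take (6,7); take (7,9); take (9,15); take (16,17); take (19,20).
Selected 7 talks.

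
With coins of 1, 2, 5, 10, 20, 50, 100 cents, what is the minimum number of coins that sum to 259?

259 − 2×100→59 − 1×50→9 − 1×5→4 − 2×2→0
Total coins = 2 + 1 + 1 + 2 = 6

6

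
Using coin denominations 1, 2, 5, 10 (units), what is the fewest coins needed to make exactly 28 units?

Use the largest denomination that fits, subtract, and repeat.
28 − 2×10→8 − 1×5→3 − 1×2→1 − 1×1→0
Total coins = 2 + 1 + 1 + 1 = 5

5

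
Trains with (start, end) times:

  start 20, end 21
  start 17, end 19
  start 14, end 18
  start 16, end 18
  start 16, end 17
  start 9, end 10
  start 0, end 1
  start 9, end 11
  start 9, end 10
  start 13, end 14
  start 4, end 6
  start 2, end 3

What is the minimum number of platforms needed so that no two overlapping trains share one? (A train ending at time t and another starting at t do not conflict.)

Events (time:±→running): 0:+→1 1:-→0 2:+→1 3:-→0 4:+→1 6:-→0 9:+→1 9:+→2 9:+→3 … peak 3.

3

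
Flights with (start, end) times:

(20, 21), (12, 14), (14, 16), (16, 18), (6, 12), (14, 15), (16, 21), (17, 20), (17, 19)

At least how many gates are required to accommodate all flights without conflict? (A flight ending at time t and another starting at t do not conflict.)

4

Count concurrent intervals with a sweep; the peak is the room count.
starts: [6, 12, 14, 14, 16, 16, 17, 17, 20]
ends:   [12, 14, 15, 16, 18, 19, 20, 21, 21]
s6→1 e12→0 s12→1 e14→0 s14→1 s14→2 e15→1 e16→0 s16→1 s16→2 s17→3 s17→4  — peak 4.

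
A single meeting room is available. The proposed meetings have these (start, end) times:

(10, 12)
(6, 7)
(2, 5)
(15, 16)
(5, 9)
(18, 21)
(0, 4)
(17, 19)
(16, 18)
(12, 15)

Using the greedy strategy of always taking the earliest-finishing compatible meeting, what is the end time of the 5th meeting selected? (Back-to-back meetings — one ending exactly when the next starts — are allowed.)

16

Sorted by end: (0,4)  (2,5)  (6,7)  (5,9)  (10,12)  (12,15)  (15,16)  (16,18)  (17,19)  (18,21)
take (0,4); take (6,7); skip (5,9); take (10,12); take (12,15); take (15,16); take (16,18); take (18,21).
Selected: (0,4) (6,7) (10,12) (12,15) (15,16) (16,18) (18,21)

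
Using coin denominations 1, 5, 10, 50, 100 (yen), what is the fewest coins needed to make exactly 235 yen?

6

Use the largest denomination that fits, subtract, and repeat.
235 − 2×100→35 − 3×10→5 − 1×5→0
Total coins = 2 + 3 + 1 = 6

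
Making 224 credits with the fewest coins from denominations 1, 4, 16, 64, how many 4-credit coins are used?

0

224 − 3×64→32 − 2×16→0
Count of 4: 0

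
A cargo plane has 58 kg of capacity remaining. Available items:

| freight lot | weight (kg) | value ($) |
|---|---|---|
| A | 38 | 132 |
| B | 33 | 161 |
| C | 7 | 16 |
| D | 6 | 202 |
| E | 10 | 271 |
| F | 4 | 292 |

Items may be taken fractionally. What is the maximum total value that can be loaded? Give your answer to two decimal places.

943.37

Greedy by value/weight ratio, highest first.
Ratios (sorted): F 73.00, D 33.67, E 27.10, B 4.88, A 3.47, C 2.29
take F (4 @ 292); take D (6 @ 202); take E (10 @ 271); take B (33 @ 161); take 5/38 of A → 17.37. Capacity used 58/58.
Total value = 943.37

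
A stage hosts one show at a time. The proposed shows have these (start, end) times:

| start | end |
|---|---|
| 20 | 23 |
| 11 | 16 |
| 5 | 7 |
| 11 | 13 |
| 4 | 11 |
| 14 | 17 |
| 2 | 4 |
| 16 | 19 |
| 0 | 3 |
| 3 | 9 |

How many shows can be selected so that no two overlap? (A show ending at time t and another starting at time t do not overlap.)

5

Order by finish time; keep every interval that doesn't clash with the previous kept one.
By end time: (0,3), (2,4), (5,7), (3,9), (4,11), (11,13), (11,16), (14,17), (16,19), (20,23).
Pick (0,3); next start ≥ 3 → (5,7); next start ≥ 7 → (11,13); next start ≥ 13 → (14,17); next start ≥ 17 → (20,23).
Selected 5 shows.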